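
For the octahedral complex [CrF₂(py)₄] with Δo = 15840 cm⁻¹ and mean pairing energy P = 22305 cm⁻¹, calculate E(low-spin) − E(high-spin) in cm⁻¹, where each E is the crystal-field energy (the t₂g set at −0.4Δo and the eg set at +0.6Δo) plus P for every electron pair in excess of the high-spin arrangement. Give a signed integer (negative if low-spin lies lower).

6465

Ligand charges: 2×(-1) from F⁻ and 4×(+0) from py sum to -2; with overall charge +0, Cr is +2.
Group 6 minus oxidation state +2 gives a d⁴ configuration for Cr²⁺.
High-spin: t₂g³ eg¹, CFSE = -0.6Δo = -9504 cm⁻¹.
Low-spin t₂g⁴ eg⁰ gives -1.6Δo = -25344 cm⁻¹, but forming 1 extra pair costs 1P = 22305 cm⁻¹, so E(LS) = -25344 + 22305 = -3039 cm⁻¹.
Thus E(LS) − E(HS) = 6465 cm⁻¹.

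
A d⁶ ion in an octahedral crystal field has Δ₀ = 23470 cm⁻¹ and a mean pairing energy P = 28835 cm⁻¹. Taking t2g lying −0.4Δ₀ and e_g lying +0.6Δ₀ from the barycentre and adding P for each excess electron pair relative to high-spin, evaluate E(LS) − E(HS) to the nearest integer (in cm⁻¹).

10730

High-spin d⁶ fills as t2g^4 e_g^2 with CFSE 4(−0.4) + 2(+0.6) = -0.4Δ₀ = -9388 cm⁻¹.
For low-spin the configuration is t2g^6 e_g^0: orbital energy -2.4 × 23470 = -56328 cm⁻¹, and 2 additional pairs relative to high-spin add 57670 cm⁻¹, giving 1342 cm⁻¹.
Thus E(LS) − E(HS) = 10730 cm⁻¹.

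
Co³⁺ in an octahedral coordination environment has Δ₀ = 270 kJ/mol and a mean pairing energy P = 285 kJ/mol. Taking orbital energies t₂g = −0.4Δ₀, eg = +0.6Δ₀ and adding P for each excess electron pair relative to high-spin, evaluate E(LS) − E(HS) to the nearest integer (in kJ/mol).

Co is in group 9, so Co³⁺ is d⁶ (9 − 3 = 6).
High-spin d⁶ fills as t₂g⁴ eg² with CFSE 4(−0.4) + 2(+0.6) = -0.4Δ₀ = -108 kJ/mol.
Low-spin t₂g⁶ eg⁰ gives -2.4Δ₀ = -648 kJ/mol, but forming 2 extra pairs costs 2P = 570 kJ/mol, so E(LS) = -648 + 570 = -78 kJ/mol.
Thus E(LS) − E(HS) = 30 kJ/mol.

30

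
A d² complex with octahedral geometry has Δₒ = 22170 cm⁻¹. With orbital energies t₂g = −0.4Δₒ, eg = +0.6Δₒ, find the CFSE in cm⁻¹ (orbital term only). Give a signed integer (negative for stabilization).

-17736

For octahedral d² the high- and low-spin configurations coincide.
Configuration: t₂g² eg⁰.
CFSE(orbital) = 2×(-0.4Δₒ) + 0×(0.6Δₒ) = -0.8Δₒ; with Δₒ = 22170 cm⁻¹ that is -17736 cm⁻¹.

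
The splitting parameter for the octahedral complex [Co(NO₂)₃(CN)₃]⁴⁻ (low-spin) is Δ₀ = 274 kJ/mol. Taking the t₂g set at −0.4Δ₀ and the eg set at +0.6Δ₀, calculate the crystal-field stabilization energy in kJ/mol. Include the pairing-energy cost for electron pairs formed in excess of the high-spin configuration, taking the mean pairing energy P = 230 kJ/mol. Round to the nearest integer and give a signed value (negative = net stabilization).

Ligand charges: 3×(-1) from NO₂⁻ and 3×(-1) from CN⁻ sum to -6; with overall charge -4, Co is +2.
Co sits in group 9; removing 2 electrons leaves Co²⁺ with 9 − 2 = 7 d electrons.
Electron filling gives t₂g⁶ eg¹.
The orbital stabilization is -1.8Δ₀ = -1.8 × 274 = -493 kJ/mol.
Pairing penalty: 3 pairs vs 2 in the high-spin reference → 1 extra × P = 230 kJ/mol.
Overall CFSE = -493 + 230 = -263 kJ/mol.

-263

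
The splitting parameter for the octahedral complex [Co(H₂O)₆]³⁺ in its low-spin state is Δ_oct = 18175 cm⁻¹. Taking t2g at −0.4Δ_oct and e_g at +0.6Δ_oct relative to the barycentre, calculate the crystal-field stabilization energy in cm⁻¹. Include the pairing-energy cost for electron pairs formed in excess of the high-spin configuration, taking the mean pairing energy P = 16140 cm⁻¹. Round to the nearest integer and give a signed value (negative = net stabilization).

H₂O is neutral, so the +3 overall charge sits on Co: oxidation state +3.
Group 9 minus oxidation state +3 gives a d⁶ configuration for Co³⁺.
Electron filling gives t2g^6 e_g^0.
The orbital stabilization is -2.4Δ_oct = -2.4 × 18175 = -43620 cm⁻¹.
High-spin d⁶ would be t2g^4 e_g^2 with 1 pair; low-spin has 3, so 2 excess pairs cost +2P = +32280 cm⁻¹.
Net CFSE = -43620 + 32280 = -11340 cm⁻¹.

-11340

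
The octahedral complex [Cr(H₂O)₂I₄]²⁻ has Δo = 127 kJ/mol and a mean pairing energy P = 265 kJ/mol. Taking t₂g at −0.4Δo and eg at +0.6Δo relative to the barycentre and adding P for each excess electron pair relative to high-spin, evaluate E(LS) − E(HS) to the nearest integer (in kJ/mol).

138

Ligand charges: 2×(+0) from H₂O and 4×(-1) from I⁻ sum to -4; with overall charge -2, Cr is +2.
Cr sits in group 6; removing 2 electrons leaves Cr²⁺ with 6 − 2 = 4 d electrons.
High-spin: t₂g³ eg¹, CFSE = -0.6Δo = -76 kJ/mol.
For low-spin the configuration is t₂g⁴ eg⁰: orbital energy -1.6 × 127 = -203 kJ/mol, and 1 additional pair relative to high-spin adds 265 kJ/mol, giving 62 kJ/mol.
E(LS) − E(HS) = 62 − (-76) = 138 kJ/mol.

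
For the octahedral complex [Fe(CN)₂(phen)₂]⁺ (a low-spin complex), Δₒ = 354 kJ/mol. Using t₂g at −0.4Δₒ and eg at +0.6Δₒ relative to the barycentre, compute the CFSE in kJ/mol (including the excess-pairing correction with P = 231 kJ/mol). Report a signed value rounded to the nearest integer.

-246

Ligand charges: 2×(-1) from CN⁻ and 2×(+0) from phen sum to -2; with overall charge +1, Fe is +3.
Fe³⁺: group 8, so d-count = 8 − 3 = 5.
The d⁵ electrons fill as t₂g⁵ eg⁰.
CFSE(orbital) = 5×(-0.4Δₒ) + 0×(0.6Δₒ) = -2.0Δₒ; with Δₒ = 354 kJ/mol that is -708 kJ/mol.
Relative to high-spin t₂g³ eg² (0 paired), the low-spin configuration has 2 additional pairs, contributing +2 × 231 = +462 kJ/mol.
Combining: -708 + 462 = -246 kJ/mol.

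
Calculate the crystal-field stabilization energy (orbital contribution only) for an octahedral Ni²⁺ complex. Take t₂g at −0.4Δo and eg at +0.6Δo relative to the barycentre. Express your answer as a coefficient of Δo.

-1.2 Δo

Ni sits in group 10; removing 2 electrons leaves Ni²⁺ with 10 − 2 = 8 d electrons.
Configuration: t₂g⁶ eg².
CFSE = 6(-0.4Δo) + 2(0.6Δo) = -2.4Δo + 1.2Δo = -1.2Δo.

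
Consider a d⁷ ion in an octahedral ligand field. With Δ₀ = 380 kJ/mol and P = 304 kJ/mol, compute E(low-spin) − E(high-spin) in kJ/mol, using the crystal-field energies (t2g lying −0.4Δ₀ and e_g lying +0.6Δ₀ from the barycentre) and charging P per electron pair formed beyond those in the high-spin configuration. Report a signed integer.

In the high-spin limit (t2g^5 e_g^2) the orbital term is -0.8Δ₀ = -304 kJ/mol, with no excess pairing.
Low-spin t2g^6 e_g^1 gives -1.8Δ₀ = -684 kJ/mol, but forming 1 extra pair costs 1P = 304 kJ/mol, so E(LS) = -684 + 304 = -380 kJ/mol.
The difference is -380 − (-304) = -76 kJ/mol, so low-spin lies lower.

-76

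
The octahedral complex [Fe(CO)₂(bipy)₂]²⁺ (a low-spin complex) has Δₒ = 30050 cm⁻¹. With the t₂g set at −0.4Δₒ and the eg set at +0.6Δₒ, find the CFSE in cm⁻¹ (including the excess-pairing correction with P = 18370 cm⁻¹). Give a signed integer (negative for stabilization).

-35380

Ligand charges: 2×(+0) from CO and 2×(+0) from bipy sum to +0; with overall charge +2, Fe is +2.
Group 8 minus oxidation state +2 gives a d⁶ configuration for Fe²⁺.
Configuration: t₂g⁶ eg⁰.
CFSE(orbital) = 6×(-0.4Δₒ) + 0×(0.6Δₒ) = -2.4Δₒ; with Δₒ = 30050 cm⁻¹ that is -72120 cm⁻¹.
Pairing penalty: 3 pairs vs 1 in the high-spin reference → 2 extra × P = 36740 cm⁻¹.
Combining: -72120 + 36740 = -35380 cm⁻¹.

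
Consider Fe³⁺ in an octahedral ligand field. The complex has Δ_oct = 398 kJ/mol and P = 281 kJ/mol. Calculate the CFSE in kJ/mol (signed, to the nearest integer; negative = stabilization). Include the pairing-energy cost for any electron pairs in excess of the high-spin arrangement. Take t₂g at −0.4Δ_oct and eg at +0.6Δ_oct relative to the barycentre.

Fe³⁺: group 8, so d-count = 8 − 3 = 5.
Δ_oct > P, so pairing is preferred: the ground state is low-spin.
Configuration: t₂g⁵ eg⁰.
Orbital CFSE = -2.0Δ_oct = -2.0 × 398 = -796 kJ/mol.
Excess pairs vs high-spin: 2 − 0 = 2; pairing cost = +562 kJ/mol.
Net CFSE = -796 + 562 = -234 kJ/mol.

-234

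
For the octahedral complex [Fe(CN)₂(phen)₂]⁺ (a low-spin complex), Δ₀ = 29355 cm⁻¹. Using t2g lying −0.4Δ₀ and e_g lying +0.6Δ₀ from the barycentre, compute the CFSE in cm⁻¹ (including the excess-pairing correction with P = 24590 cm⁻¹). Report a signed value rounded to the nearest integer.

-9530

Ligand charges: 2×(-1) from CN⁻ and 2×(+0) from phen sum to -2; with overall charge +1, Fe is +3.
Fe³⁺: group 8, so d-count = 8 − 3 = 5.
Electron filling gives t2g^5 e_g^0.
The orbital stabilization is -2.0Δ₀ = -2.0 × 29355 = -58710 cm⁻¹.
Relative to high-spin t2g^3 e_g^2 (0 paired), the low-spin configuration has 2 additional pairs, contributing +2 × 24590 = +49180 cm⁻¹.
Overall CFSE = -58710 + 49180 = -9530 cm⁻¹.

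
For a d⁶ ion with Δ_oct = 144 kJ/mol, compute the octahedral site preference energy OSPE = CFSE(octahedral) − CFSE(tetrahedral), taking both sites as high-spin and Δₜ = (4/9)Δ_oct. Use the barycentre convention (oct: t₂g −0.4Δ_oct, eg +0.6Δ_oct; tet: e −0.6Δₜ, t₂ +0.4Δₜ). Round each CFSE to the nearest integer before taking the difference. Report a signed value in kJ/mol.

Octahedral high-spin t2g^4 e_g^2: CFSE = -0.4 × 144 = -58 kJ/mol.
In a tetrahedral site the filling is e^3 t2^3: CFSE(tet) = -0.6Δₜ = -0.6 × (4/9)(144) = -38 kJ/mol.
Subtracting, OSPE = -58 − (-38) = -20 kJ/mol.

-20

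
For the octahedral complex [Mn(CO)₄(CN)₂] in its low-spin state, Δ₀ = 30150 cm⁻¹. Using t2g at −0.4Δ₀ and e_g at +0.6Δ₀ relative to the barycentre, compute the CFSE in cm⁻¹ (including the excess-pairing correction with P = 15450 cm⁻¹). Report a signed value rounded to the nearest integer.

-29400

Ligand charges: 4×(+0) from CO and 2×(-1) from CN⁻ sum to -2; with overall charge +0, Mn is +2.
Group 7 minus oxidation state +2 gives a d⁵ configuration for Mn²⁺.
The d⁵ electrons fill as t2g^5 e_g^0.
Orbital CFSE = 5(-0.4) + 0(0.6) = -2.0Δ₀ = -2.0 × 30150 = -60300 cm⁻¹.
Pairing penalty: 2 pairs vs 0 in the high-spin reference → 2 extra × P = 30900 cm⁻¹.
Net CFSE = -60300 + 30900 = -29400 cm⁻¹.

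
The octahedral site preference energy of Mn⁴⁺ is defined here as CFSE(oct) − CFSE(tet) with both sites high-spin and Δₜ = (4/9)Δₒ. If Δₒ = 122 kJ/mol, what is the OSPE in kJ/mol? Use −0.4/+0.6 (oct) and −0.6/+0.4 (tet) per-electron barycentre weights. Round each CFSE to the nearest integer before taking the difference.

-103

Mn sits in group 7; removing 4 electrons leaves Mn⁴⁺ with 7 − 4 = 3 d electrons.
Octahedral high-spin t2g^3 e_g^0: CFSE = -1.2 × 122 = -146 kJ/mol.
In a tetrahedral site the filling is e^2 t2^1: CFSE(tet) = -0.8Δₜ = -0.8 × (4/9)(122) = -43 kJ/mol.
OSPE = CFSE(oct) − CFSE(tet) = -146 − (-43) = -103 kJ/mol.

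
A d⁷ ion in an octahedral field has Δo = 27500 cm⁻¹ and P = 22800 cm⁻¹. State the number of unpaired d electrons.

With Δo > P the complex is low-spin.
That gives t₂g⁶ eg¹.
Unpaired electrons: 1.

1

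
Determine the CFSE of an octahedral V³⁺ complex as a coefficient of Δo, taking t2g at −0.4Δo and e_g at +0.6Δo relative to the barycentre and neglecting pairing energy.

-0.8 Δo

V³⁺: group 5, so d-count = 5 − 3 = 2.
Configuration: t2g^2 e_g^0.
CFSE = 2(-0.4Δo) + 0(0.6Δo) = -0.8Δo + 0.0Δo = -0.8Δo.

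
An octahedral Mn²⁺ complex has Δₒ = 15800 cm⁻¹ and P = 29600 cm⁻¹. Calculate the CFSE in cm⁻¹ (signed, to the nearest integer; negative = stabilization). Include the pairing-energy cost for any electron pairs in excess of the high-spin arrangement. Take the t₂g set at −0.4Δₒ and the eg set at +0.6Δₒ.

Group 7 minus oxidation state +2 gives a d⁵ configuration for Mn²⁺.
With Δₒ < P the complex is high-spin.
Filling d⁵ accordingly: t₂g³ eg².
Orbital CFSE = 0.0Δₒ = 0.0 × 15800 = 0 cm⁻¹.
High-spin has no excess pairs, so no pairing correction applies.

0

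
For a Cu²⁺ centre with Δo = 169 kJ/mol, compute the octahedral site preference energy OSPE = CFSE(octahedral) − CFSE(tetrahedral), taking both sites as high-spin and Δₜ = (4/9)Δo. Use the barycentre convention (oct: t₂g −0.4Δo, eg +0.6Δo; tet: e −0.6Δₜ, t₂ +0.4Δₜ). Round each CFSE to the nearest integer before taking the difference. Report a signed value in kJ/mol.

Group 11 minus oxidation state +2 gives a d⁹ configuration for Cu²⁺.
In an octahedral site d⁹ (HS) is t2g^6 e_g^3, giving CFSE(oct) = -0.6Δo = -101 kJ/mol.
Tetrahedral e^4 t2^5 gives -0.4Δₜ = -0.4 × (4/9) × 169 = -30 kJ/mol.
OSPE = CFSE(oct) − CFSE(tet) = -101 − (-30) = -71 kJ/mol.

-71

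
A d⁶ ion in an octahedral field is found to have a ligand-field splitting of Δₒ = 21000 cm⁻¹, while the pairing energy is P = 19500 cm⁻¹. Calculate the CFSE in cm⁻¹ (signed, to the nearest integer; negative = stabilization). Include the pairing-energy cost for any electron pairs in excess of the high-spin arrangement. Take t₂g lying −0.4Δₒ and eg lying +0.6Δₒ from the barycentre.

Here Δₒ > P (21000 > 19500), so the low-spin state is favoured.
That gives t₂g⁶ eg⁰.
Orbital CFSE = -2.4Δₒ = -2.4 × 21000 = -50400 cm⁻¹.
Excess pairs vs high-spin: 3 − 1 = 2; pairing cost = +39000 cm⁻¹.
Net CFSE = -50400 + 39000 = -11400 cm⁻¹.

-11400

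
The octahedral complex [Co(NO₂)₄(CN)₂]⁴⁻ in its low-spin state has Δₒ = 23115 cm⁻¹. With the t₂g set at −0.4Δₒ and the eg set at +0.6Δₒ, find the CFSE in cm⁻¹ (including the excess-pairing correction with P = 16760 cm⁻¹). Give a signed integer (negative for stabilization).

-24847

Ligand charges: 4×(-1) from NO₂⁻ and 2×(-1) from CN⁻ sum to -6; with overall charge -4, Co is +2.
Group 9 minus oxidation state +2 gives a d⁷ configuration for Co²⁺.
Configuration: t₂g⁶ eg¹.
CFSE(orbital) = 6×(-0.4Δₒ) + 1×(0.6Δₒ) = -1.8Δₒ; with Δₒ = 23115 cm⁻¹ that is -41607 cm⁻¹.
Relative to high-spin t₂g⁵ eg² (2 paired), the low-spin configuration has 1 additional pair, contributing +1 × 16760 = +16760 cm⁻¹.
Net CFSE = -41607 + 16760 = -24847 cm⁻¹.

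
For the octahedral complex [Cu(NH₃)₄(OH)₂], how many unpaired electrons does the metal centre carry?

1

Ligand charges: 4×(+0) from NH₃ and 2×(-1) from OH⁻ sum to -2; with overall charge +0, Cu is +2.
Cu is in group 11, so Cu²⁺ is d⁹ (11 − 2 = 9).
Configuration: t2g^6 e_g^3, giving 1 unpaired electron.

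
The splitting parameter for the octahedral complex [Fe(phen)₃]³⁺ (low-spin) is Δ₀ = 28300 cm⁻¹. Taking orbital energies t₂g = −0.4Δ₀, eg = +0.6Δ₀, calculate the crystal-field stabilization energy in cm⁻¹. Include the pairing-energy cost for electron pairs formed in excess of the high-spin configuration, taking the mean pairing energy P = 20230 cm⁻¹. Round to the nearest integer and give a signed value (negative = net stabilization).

phen is neutral, so the +3 overall charge sits on Fe: oxidation state +3.
Fe sits in group 8; removing 3 electrons leaves Fe³⁺ with 8 − 3 = 5 d electrons.
The d⁵ electrons fill as t₂g⁵ eg⁰.
CFSE(orbital) = 5×(-0.4Δ₀) + 0×(0.6Δ₀) = -2.0Δ₀; with Δ₀ = 28300 cm⁻¹ that is -56600 cm⁻¹.
High-spin d⁵ would be t₂g³ eg² with 0 pairs; low-spin has 2, so 2 excess pairs cost +2P = +40460 cm⁻¹.
Net CFSE = -56600 + 40460 = -16140 cm⁻¹.

-16140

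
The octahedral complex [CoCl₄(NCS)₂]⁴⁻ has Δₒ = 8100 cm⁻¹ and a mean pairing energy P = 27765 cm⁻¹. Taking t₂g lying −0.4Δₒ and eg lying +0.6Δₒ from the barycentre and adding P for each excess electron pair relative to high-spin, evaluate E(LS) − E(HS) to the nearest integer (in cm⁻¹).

Ligand charges: 4×(-1) from Cl⁻ and 2×(-1) from NCS⁻ sum to -6; with overall charge -4, Co is +2.
Group 9 minus oxidation state +2 gives a d⁷ configuration for Co²⁺.
High-spin: t₂g⁵ eg², CFSE = -0.8Δₒ = -6480 cm⁻¹.
Low-spin t₂g⁶ eg¹ gives -1.8Δₒ = -14580 cm⁻¹, but forming 1 extra pair costs 1P = 27765 cm⁻¹, so E(LS) = -14580 + 27765 = 13185 cm⁻¹.
Thus E(LS) − E(HS) = 19665 cm⁻¹.

19665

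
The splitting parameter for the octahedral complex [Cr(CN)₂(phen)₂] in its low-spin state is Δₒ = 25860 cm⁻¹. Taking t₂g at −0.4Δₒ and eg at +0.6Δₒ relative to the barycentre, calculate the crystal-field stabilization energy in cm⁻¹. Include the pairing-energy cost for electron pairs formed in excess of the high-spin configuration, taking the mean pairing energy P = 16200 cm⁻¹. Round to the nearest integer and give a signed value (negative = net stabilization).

Ligand charges: 2×(-1) from CN⁻ and 2×(+0) from phen sum to -2; with overall charge +0, Cr is +2.
Group 6 minus oxidation state +2 gives a d⁴ configuration for Cr²⁺.
Configuration: t₂g⁴ eg⁰.
Orbital CFSE = 4(-0.4) + 0(0.6) = -1.6Δₒ = -1.6 × 25860 = -41376 cm⁻¹.
Pairing penalty: 1 pair vs 0 in the high-spin reference → 1 extra × P = 16200 cm⁻¹.
Overall CFSE = -41376 + 16200 = -25176 cm⁻¹.

-25176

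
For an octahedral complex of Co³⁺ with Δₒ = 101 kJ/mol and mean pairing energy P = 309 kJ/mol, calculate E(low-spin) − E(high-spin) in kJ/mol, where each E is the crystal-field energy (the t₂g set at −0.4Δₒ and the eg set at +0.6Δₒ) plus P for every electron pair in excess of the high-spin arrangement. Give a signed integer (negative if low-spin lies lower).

416

Group 9 minus oxidation state +3 gives a d⁶ configuration for Co³⁺.
High-spin: t₂g⁴ eg², CFSE = -0.4Δₒ = -40 kJ/mol.
Low-spin: t₂g⁶ eg⁰, orbital CFSE = -2.4Δₒ = -242 kJ/mol; plus 2 excess pairs × P = +618 kJ/mol; total 376 kJ/mol.
The difference is 376 − (-40) = 416 kJ/mol, so high-spin lies lower.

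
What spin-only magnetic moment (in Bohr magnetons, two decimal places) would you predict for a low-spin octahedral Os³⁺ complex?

1.73 Bohr magnetons

Group 8 minus oxidation state +3 gives a d⁵ configuration for Os³⁺.
Configuration: t₂g⁵ eg⁰ → 1 unpaired electron.
μ(spin-only) = √[1(1+2)] = √3 ≈ 1.73 Bohr magnetons.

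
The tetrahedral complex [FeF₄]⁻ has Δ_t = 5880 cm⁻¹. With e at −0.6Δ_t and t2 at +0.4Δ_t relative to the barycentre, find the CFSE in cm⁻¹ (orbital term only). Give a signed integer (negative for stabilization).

0

Each F⁻ contributes -1; 4 × (-1) = -4. With overall charge -1, Fe is in the +3 oxidation state.
Fe³⁺: group 8, so d-count = 8 − 3 = 5.
Tetrahedral splitting is small, so the complex is high-spin.
Configuration: e^2 t2^3.
The orbital stabilization is 0.0Δ_t = 0.0 × 5880 = 0 cm⁻¹.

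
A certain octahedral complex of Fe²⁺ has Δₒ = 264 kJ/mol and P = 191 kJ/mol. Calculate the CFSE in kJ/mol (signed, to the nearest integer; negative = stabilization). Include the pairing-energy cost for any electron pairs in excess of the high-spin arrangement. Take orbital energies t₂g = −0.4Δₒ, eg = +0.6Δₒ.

-252

Fe sits in group 8; removing 2 electrons leaves Fe²⁺ with 8 − 2 = 6 d electrons.
Since Δₒ = 264 kJ/mol > P = 191 kJ/mol, the complex adopts the low-spin configuration.
That gives t₂g⁶ eg⁰.
Orbital CFSE = -2.4Δₒ = -2.4 × 264 = -634 kJ/mol.
Excess pairs vs high-spin: 3 − 1 = 2; pairing cost = +382 kJ/mol.
Net CFSE = -634 + 382 = -252 kJ/mol.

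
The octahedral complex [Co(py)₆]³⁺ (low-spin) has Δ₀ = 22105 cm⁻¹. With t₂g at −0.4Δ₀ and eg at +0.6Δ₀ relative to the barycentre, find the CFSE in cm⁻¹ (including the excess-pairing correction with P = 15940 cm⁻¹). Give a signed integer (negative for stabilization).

py is neutral, so the +3 overall charge sits on Co: oxidation state +3.
Co is in group 9, so Co³⁺ is d⁶ (9 − 3 = 6).
Configuration: t₂g⁶ eg⁰.
The orbital stabilization is -2.4Δ₀ = -2.4 × 22105 = -53052 cm⁻¹.
Pairing penalty: 3 pairs vs 1 in the high-spin reference → 2 extra × P = 31880 cm⁻¹.
Net CFSE = -53052 + 31880 = -21172 cm⁻¹.

-21172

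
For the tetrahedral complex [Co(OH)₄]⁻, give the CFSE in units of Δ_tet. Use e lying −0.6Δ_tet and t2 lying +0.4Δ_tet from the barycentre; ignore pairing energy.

-0.6 Δ_tet

Each OH⁻ contributes -1; 4 × (-1) = -4. With overall charge -1, Co is in the +3 oxidation state.
Co sits in group 9; removing 3 electrons leaves Co³⁺ with 9 − 3 = 6 d electrons.
With tetrahedral geometry the complex is necessarily high-spin.
Configuration: e^3 t2^3.
CFSE = 3(-0.6Δ_tet) + 3(0.4Δ_tet) = -1.8Δ_tet + 1.2Δ_tet = -0.6Δ_tet.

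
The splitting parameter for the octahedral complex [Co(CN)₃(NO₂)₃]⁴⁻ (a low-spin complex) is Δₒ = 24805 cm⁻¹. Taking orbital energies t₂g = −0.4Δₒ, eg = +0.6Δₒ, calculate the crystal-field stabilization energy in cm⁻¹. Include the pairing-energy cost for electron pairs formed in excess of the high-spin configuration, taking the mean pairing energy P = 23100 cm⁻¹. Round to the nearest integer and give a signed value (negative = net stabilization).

Ligand charges: 3×(-1) from CN⁻ and 3×(-1) from NO₂⁻ sum to -6; with overall charge -4, Co is +2.
Co²⁺: group 9, so d-count = 9 − 2 = 7.
Electron filling gives t₂g⁶ eg¹.
The orbital stabilization is -1.8Δₒ = -1.8 × 24805 = -44649 cm⁻¹.
Relative to high-spin t₂g⁵ eg² (2 paired), the low-spin configuration has 1 additional pair, contributing +1 × 23100 = +23100 cm⁻¹.
Combining: -44649 + 23100 = -21549 cm⁻¹.

-21549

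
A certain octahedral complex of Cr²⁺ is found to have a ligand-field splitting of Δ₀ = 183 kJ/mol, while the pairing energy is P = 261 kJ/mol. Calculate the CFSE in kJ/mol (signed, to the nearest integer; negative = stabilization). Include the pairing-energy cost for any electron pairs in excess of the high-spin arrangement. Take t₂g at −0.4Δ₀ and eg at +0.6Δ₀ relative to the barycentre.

-110

Group 6 minus oxidation state +2 gives a d⁴ configuration for Cr²⁺.
With Δ₀ < P the complex is high-spin.
That gives t₂g³ eg¹.
Orbital CFSE = -0.6Δ₀ = -0.6 × 183 = -110 kJ/mol.
High-spin has no excess pairs, so no pairing correction applies.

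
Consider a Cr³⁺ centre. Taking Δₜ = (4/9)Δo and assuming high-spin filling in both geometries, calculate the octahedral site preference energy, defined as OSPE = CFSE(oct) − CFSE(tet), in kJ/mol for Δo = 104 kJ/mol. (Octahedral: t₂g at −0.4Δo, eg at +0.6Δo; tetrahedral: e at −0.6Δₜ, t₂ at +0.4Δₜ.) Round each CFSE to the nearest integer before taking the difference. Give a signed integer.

Cr is in group 6, so Cr³⁺ is d³ (6 − 3 = 3).
Octahedral (high-spin): t2g^3 e_g^0, CFSE = 3(−0.4) + 0(+0.6) = -1.2Δo = -1.2 × 104 = -125 kJ/mol.
Tetrahedral: e^2 t2^1, CFSE = 2(−0.6) + 1(+0.4) = -0.8Δₜ = -0.8 × (4/9) × 104 = -37 kJ/mol.
OSPE = -125 − (-37) = -88 kJ/mol.

-88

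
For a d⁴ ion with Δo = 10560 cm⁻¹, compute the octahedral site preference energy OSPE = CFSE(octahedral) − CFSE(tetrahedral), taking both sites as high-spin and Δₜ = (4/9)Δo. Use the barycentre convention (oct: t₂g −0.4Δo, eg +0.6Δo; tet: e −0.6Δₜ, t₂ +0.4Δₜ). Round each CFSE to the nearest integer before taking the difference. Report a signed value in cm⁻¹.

Octahedral high-spin t₂g³ eg¹: CFSE = -0.6 × 10560 = -6336 cm⁻¹.
Tetrahedral: e² t₂², CFSE = 2(−0.6) + 2(+0.4) = -0.4Δₜ = -0.4 × (4/9) × 10560 = -1877 cm⁻¹.
Subtracting, OSPE = -6336 − (-1877) = -4459 cm⁻¹.

-4459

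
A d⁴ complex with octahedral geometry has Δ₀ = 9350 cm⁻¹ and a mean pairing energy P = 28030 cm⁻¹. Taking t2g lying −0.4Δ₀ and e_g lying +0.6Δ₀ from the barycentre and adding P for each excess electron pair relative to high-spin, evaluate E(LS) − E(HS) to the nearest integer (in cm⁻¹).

18680

High-spin: t2g^3 e_g^1, CFSE = -0.6Δ₀ = -5610 cm⁻¹.
Low-spin: t2g^4 e_g^0, orbital CFSE = -1.6Δ₀ = -14960 cm⁻¹; plus 1 excess pair × P = +28030 cm⁻¹; total 13070 cm⁻¹.
E(LS) − E(HS) = 13070 − (-5610) = 18680 cm⁻¹.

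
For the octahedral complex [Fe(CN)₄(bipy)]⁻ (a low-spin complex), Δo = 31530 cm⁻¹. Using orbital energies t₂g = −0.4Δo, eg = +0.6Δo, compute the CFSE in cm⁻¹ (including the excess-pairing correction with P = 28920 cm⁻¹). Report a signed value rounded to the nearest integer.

-5220

Ligand charges: 4×(-1) from CN⁻ and 1×(+0) from bipy sum to -4; with overall charge -1, Fe is +3.
Fe sits in group 8; removing 3 electrons leaves Fe³⁺ with 8 − 3 = 5 d electrons.
Configuration: t₂g⁵ eg⁰.
Orbital CFSE = 5(-0.4) + 0(0.6) = -2.0Δo = -2.0 × 31530 = -63060 cm⁻¹.
Pairing penalty: 2 pairs vs 0 in the high-spin reference → 2 extra × P = 57840 cm⁻¹.
Overall CFSE = -63060 + 57840 = -5220 cm⁻¹.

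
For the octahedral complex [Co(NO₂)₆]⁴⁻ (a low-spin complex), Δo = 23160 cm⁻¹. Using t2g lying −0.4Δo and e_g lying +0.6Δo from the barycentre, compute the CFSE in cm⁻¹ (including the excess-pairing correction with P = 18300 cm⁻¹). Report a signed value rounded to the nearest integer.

Each NO₂⁻ contributes -1; 6 × (-1) = -6. With overall charge -4, Co is in the +2 oxidation state.
Co sits in group 9; removing 2 electrons leaves Co²⁺ with 9 − 2 = 7 d electrons.
Electron filling gives t2g^6 e_g^1.
CFSE(orbital) = 6×(-0.4Δo) + 1×(0.6Δo) = -1.8Δo; with Δo = 23160 cm⁻¹ that is -41688 cm⁻¹.
High-spin d⁷ would be t2g^5 e_g^2 with 2 pairs; low-spin has 3, so 1 excess pair costs +1P = +18300 cm⁻¹.
Combining: -41688 + 18300 = -23388 cm⁻¹.

-23388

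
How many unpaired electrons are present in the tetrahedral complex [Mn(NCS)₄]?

3

Each NCS⁻ contributes -1; 4 × (-1) = -4. With overall charge +0, Mn is in the +4 oxidation state.
Mn sits in group 7; removing 4 electrons leaves Mn⁴⁺ with 7 − 4 = 3 d electrons.
Tetrahedral splitting is small, so the complex is high-spin.
Configuration: e² t₂¹, giving 3 unpaired electrons.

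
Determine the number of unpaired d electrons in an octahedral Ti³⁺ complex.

1

Group 4 minus oxidation state +3 gives a d¹ configuration for Ti³⁺.
Configuration: t₂g¹ eg⁰, giving 1 unpaired electron.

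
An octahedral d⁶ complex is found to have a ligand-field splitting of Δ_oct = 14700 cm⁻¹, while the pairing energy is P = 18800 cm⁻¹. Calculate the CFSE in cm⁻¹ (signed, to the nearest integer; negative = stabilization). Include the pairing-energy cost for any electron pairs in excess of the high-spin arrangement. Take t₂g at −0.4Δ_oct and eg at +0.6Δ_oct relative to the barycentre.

-5880

Δ_oct < P, so pairing is avoided: the ground state is high-spin.
Filling d⁶ accordingly: t₂g⁴ eg².
Orbital CFSE = -0.4Δ_oct = -0.4 × 14700 = -5880 cm⁻¹.
High-spin has no excess pairs, so no pairing correction applies.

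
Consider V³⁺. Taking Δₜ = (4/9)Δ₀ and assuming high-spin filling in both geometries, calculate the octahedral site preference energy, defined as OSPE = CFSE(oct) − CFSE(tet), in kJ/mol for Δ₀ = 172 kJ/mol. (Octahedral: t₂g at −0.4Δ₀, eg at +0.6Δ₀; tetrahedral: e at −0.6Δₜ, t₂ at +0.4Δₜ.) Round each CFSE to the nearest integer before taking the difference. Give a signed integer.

V³⁺: group 5, so d-count = 5 − 3 = 2.
Octahedral (high-spin): t₂g² eg⁰, CFSE = 2(−0.4) + 0(+0.6) = -0.8Δ₀ = -0.8 × 172 = -138 kJ/mol.
Tetrahedral: e² t₂⁰, CFSE = 2(−0.6) + 0(+0.4) = -1.2Δₜ = -1.2 × (4/9) × 172 = -92 kJ/mol.
OSPE = CFSE(oct) − CFSE(tet) = -138 − (-92) = -46 kJ/mol.

-46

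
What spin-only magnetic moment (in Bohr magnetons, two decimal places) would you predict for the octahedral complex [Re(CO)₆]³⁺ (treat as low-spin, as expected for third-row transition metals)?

2.83 Bohr magnetons

CO is neutral, so the +3 overall charge sits on Re: oxidation state +3.
Re³⁺: group 7, so d-count = 7 − 3 = 4.
Configuration: t2g^4 e_g^0 → 2 unpaired electrons.
μ(spin-only) = √[2(2+2)] = √8 ≈ 2.83 Bohr magnetons.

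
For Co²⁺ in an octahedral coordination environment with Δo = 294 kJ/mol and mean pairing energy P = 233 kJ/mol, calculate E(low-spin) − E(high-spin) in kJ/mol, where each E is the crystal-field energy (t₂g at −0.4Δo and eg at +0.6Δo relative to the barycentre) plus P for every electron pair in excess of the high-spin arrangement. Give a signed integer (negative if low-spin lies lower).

-61

Group 9 minus oxidation state +2 gives a d⁷ configuration for Co²⁺.
High-spin: t₂g⁵ eg², CFSE = -0.8Δo = -235 kJ/mol.
Low-spin: t₂g⁶ eg¹, orbital CFSE = -1.8Δo = -529 kJ/mol; plus 1 excess pair × P = +233 kJ/mol; total -296 kJ/mol.
The difference is -296 − (-235) = -61 kJ/mol, so low-spin lies lower.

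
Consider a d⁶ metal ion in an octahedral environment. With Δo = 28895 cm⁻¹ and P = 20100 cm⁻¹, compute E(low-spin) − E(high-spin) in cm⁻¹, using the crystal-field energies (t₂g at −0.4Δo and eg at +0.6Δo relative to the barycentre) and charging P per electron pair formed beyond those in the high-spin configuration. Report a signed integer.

-17590

In the high-spin limit (t₂g⁴ eg²) the orbital term is -0.4Δo = -11558 cm⁻¹, with no excess pairing.
Low-spin: t₂g⁶ eg⁰, orbital CFSE = -2.4Δo = -69348 cm⁻¹; plus 2 excess pairs × P = +40200 cm⁻¹; total -29148 cm⁻¹.
E(LS) − E(HS) = -29148 − (-11558) = -17590 cm⁻¹.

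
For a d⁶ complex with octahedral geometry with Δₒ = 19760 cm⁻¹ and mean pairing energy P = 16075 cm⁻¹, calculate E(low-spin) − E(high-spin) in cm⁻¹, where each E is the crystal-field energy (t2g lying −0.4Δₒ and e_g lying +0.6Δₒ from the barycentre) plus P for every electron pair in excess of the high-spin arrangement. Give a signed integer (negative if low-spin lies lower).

High-spin: t2g^4 e_g^2, CFSE = -0.4Δₒ = -7904 cm⁻¹.
Low-spin t2g^6 e_g^0 gives -2.4Δₒ = -47424 cm⁻¹, but forming 2 extra pairs costs 2P = 32150 cm⁻¹, so E(LS) = -47424 + 32150 = -15274 cm⁻¹.
The difference is -15274 − (-7904) = -7370 cm⁻¹, so low-spin lies lower.

-7370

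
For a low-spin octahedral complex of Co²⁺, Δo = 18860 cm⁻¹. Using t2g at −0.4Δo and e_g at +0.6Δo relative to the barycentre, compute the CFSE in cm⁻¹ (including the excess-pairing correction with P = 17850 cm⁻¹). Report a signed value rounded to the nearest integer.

-16098

Co is in group 9, so Co²⁺ is d⁷ (9 − 2 = 7).
The d⁷ electrons fill as t2g^6 e_g^1.
The orbital stabilization is -1.8Δo = -1.8 × 18860 = -33948 cm⁻¹.
High-spin d⁷ would be t2g^5 e_g^2 with 2 pairs; low-spin has 3, so 1 excess pair costs +1P = +17850 cm⁻¹.
Net CFSE = -33948 + 17850 = -16098 cm⁻¹.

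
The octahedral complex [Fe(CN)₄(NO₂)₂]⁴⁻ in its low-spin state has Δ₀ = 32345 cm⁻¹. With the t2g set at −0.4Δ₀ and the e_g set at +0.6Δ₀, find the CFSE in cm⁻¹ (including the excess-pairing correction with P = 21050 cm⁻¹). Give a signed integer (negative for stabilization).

Ligand charges: 4×(-1) from CN⁻ and 2×(-1) from NO₂⁻ sum to -6; with overall charge -4, Fe is +2.
Group 8 minus oxidation state +2 gives a d⁶ configuration for Fe²⁺.
Configuration: t2g^6 e_g^0.
Orbital CFSE = 6(-0.4) + 0(0.6) = -2.4Δ₀ = -2.4 × 32345 = -77628 cm⁻¹.
High-spin d⁶ would be t2g^4 e_g^2 with 1 pair; low-spin has 3, so 2 excess pairs cost +2P = +42100 cm⁻¹.
Overall CFSE = -77628 + 42100 = -35528 cm⁻¹.

-35528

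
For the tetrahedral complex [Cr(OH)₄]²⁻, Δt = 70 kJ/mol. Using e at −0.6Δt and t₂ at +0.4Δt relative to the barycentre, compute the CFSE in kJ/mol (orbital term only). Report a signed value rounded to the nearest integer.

-28

Each OH⁻ contributes -1; 4 × (-1) = -4. With overall charge -2, Cr is in the +2 oxidation state.
Cr²⁺: group 6, so d-count = 6 − 2 = 4.
Tetrahedral fields are weak (Δₜ ≈ 4/9 Δₒ), so electrons fill high-spin.
The d⁴ electrons fill as e² t₂².
CFSE(orbital) = 2×(-0.6Δt) + 2×(0.4Δt) = -0.4Δt; with Δt = 70 kJ/mol that is -28 kJ/mol.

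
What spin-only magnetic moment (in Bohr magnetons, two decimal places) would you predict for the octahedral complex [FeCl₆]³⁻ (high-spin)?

5.92 Bohr magnetons

Each Cl⁻ contributes -1; 6 × (-1) = -6. With overall charge -3, Fe is in the +3 oxidation state.
Group 8 minus oxidation state +3 gives a d⁵ configuration for Fe³⁺.
Configuration: t₂g³ eg² → 5 unpaired electrons.
μ(spin-only) = √[5(5+2)] = √35 ≈ 5.92 Bohr magnetons.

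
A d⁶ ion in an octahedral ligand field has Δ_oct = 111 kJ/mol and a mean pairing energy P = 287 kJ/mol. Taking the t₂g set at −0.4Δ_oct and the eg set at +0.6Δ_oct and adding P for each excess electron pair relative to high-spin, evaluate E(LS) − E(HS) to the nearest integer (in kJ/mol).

In the high-spin limit (t₂g⁴ eg²) the orbital term is -0.4Δ_oct = -44 kJ/mol, with no excess pairing.
Low-spin: t₂g⁶ eg⁰, orbital CFSE = -2.4Δ_oct = -266 kJ/mol; plus 2 excess pairs × P = +574 kJ/mol; total 308 kJ/mol.
Thus E(LS) − E(HS) = 352 kJ/mol.

352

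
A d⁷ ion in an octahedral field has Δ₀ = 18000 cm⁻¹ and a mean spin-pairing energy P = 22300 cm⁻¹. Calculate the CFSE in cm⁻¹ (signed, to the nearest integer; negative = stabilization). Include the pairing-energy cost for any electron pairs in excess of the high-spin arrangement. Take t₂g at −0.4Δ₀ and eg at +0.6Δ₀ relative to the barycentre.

-14400

Since Δ₀ = 18000 cm⁻¹ < P = 22300 cm⁻¹, the complex adopts the high-spin configuration.
Filling d⁷ accordingly: t₂g⁵ eg².
Orbital CFSE = -0.8Δ₀ = -0.8 × 18000 = -14400 cm⁻¹.
High-spin has no excess pairs, so no pairing correction applies.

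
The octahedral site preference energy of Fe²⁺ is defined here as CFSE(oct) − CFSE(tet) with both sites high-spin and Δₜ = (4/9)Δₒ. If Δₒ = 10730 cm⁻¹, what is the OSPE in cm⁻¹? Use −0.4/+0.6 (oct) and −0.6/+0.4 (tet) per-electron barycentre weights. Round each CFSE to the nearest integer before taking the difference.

-1431

Fe sits in group 8; removing 2 electrons leaves Fe²⁺ with 8 − 2 = 6 d electrons.
Octahedral (high-spin): t2g^4 e_g^2, CFSE = 4(−0.4) + 2(+0.6) = -0.4Δₒ = -0.4 × 10730 = -4292 cm⁻¹.
Tetrahedral e^3 t2^3 gives -0.6Δₜ = -0.6 × (4/9) × 10730 = -2861 cm⁻¹.
OSPE = -4292 − (-2861) = -1431 cm⁻¹.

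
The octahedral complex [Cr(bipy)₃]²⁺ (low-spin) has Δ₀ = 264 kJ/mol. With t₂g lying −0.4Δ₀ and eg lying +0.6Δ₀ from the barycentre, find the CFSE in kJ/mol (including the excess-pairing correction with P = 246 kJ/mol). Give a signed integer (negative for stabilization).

bipy is neutral, so the +2 overall charge sits on Cr: oxidation state +2.
Cr²⁺: group 6, so d-count = 6 − 2 = 4.
Configuration: t₂g⁴ eg⁰.
CFSE(orbital) = 4×(-0.4Δ₀) + 0×(0.6Δ₀) = -1.6Δ₀; with Δ₀ = 264 kJ/mol that is -422 kJ/mol.
Relative to high-spin t₂g³ eg¹ (0 paired), the low-spin configuration has 1 additional pair, contributing +1 × 246 = +246 kJ/mol.
Combining: -422 + 246 = -176 kJ/mol.

-176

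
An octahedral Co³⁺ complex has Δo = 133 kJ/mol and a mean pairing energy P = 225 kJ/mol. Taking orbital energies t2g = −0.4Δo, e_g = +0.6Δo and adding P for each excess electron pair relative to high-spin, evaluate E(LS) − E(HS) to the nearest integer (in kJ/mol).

184

Co³⁺: group 9, so d-count = 9 − 3 = 6.
High-spin: t2g^4 e_g^2, CFSE = -0.4Δo = -53 kJ/mol.
Low-spin t2g^6 e_g^0 gives -2.4Δo = -319 kJ/mol, but forming 2 extra pairs costs 2P = 450 kJ/mol, so E(LS) = -319 + 450 = 131 kJ/mol.
E(LS) − E(HS) = 131 − (-53) = 184 kJ/mol.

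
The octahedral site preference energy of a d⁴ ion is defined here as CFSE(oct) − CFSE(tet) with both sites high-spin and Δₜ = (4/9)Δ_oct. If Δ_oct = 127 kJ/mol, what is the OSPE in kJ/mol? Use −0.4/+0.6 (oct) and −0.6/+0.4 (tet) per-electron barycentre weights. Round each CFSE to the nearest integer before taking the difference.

-53

Octahedral high-spin t2g^3 e_g^1: CFSE = -0.6 × 127 = -76 kJ/mol.
In a tetrahedral site the filling is e^2 t2^2: CFSE(tet) = -0.4Δₜ = -0.4 × (4/9)(127) = -23 kJ/mol.
OSPE = CFSE(oct) − CFSE(tet) = -76 − (-23) = -53 kJ/mol.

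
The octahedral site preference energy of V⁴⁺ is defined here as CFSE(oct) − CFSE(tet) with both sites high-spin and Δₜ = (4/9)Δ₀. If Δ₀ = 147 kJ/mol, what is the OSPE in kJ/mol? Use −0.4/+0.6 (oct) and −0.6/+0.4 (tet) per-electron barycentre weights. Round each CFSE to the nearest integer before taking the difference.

-20

Group 5 minus oxidation state +4 gives a d¹ configuration for V⁴⁺.
Octahedral high-spin t2g^1 e_g^0: CFSE = -0.4 × 147 = -59 kJ/mol.
Tetrahedral e^1 t2^0 gives -0.6Δₜ = -0.6 × (4/9) × 147 = -39 kJ/mol.
Subtracting, OSPE = -59 − (-39) = -20 kJ/mol.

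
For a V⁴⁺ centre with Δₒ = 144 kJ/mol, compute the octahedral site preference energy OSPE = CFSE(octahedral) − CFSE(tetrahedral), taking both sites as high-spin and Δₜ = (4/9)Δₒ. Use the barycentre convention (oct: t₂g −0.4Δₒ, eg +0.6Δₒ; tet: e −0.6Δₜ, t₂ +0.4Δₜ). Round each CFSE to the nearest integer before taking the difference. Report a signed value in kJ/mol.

V is in group 5, so V⁴⁺ is d¹ (5 − 4 = 1).
Octahedral high-spin t2g^1 e_g^0: CFSE = -0.4 × 144 = -58 kJ/mol.
In a tetrahedral site the filling is e^1 t2^0: CFSE(tet) = -0.6Δₜ = -0.6 × (4/9)(144) = -38 kJ/mol.
OSPE = CFSE(oct) − CFSE(tet) = -58 − (-38) = -20 kJ/mol.

-20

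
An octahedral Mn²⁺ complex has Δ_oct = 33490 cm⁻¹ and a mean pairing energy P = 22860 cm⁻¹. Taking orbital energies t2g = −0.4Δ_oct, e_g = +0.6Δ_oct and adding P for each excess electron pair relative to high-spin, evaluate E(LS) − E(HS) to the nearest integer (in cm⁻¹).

Mn is in group 7, so Mn²⁺ is d⁵ (7 − 2 = 5).
High-spin d⁵ fills as t2g^3 e_g^2 with CFSE 3(−0.4) + 2(+0.6) = 0.0Δ_oct = 0 cm⁻¹.
For low-spin the configuration is t2g^5 e_g^0: orbital energy -2.0 × 33490 = -66980 cm⁻¹, and 2 additional pairs relative to high-spin add 45720 cm⁻¹, giving -21260 cm⁻¹.
E(LS) − E(HS) = -21260 − (0) = -21260 cm⁻¹.

-21260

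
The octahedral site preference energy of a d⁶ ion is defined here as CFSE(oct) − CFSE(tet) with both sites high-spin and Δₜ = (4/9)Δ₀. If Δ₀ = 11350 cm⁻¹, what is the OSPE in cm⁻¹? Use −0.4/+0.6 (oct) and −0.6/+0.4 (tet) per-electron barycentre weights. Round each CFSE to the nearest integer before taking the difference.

-1513

Octahedral (high-spin): t₂g⁴ eg², CFSE = 4(−0.4) + 2(+0.6) = -0.4Δ₀ = -0.4 × 11350 = -4540 cm⁻¹.
Tetrahedral e³ t₂³ gives -0.6Δₜ = -0.6 × (4/9) × 11350 = -3027 cm⁻¹.
OSPE = -4540 − (-3027) = -1513 cm⁻¹.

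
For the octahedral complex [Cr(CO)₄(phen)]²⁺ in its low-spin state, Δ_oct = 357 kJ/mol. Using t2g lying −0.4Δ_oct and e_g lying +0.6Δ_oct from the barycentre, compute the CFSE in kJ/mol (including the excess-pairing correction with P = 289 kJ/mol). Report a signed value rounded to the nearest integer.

Ligand charges: 4×(+0) from CO and 1×(+0) from phen sum to +0; with overall charge +2, Cr is +2.
Cr sits in group 6; removing 2 electrons leaves Cr²⁺ with 6 − 2 = 4 d electrons.
Electron filling gives t2g^4 e_g^0.
CFSE(orbital) = 4×(-0.4Δ_oct) + 0×(0.6Δ_oct) = -1.6Δ_oct; with Δ_oct = 357 kJ/mol that is -571 kJ/mol.
High-spin d⁴ would be t2g^3 e_g^1 with 0 pairs; low-spin has 1, so 1 excess pair costs +1P = +289 kJ/mol.
Overall CFSE = -571 + 289 = -282 kJ/mol.

-282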